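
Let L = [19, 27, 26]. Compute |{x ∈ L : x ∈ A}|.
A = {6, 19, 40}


Set A = {6, 19, 40}
Candidates: [19, 27, 26]
Check each candidate:
19 ∈ A, 27 ∉ A, 26 ∉ A
Count of candidates in A: 1

1


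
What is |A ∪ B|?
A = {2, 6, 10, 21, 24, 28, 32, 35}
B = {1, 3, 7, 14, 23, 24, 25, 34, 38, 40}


Set A = {2, 6, 10, 21, 24, 28, 32, 35}, |A| = 8
Set B = {1, 3, 7, 14, 23, 24, 25, 34, 38, 40}, |B| = 10
A ∩ B = {24}, |A ∩ B| = 1
|A ∪ B| = |A| + |B| - |A ∩ B| = 8 + 10 - 1 = 17

17


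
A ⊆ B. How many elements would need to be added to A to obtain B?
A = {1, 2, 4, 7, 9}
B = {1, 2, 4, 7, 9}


Set A = {1, 2, 4, 7, 9}, |A| = 5
Set B = {1, 2, 4, 7, 9}, |B| = 5
Since A ⊆ B: B \ A = {}
|B| - |A| = 5 - 5 = 0

0


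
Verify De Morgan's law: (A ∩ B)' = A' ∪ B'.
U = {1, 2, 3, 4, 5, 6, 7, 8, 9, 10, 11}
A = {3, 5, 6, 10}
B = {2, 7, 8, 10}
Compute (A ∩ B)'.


U = {1, 2, 3, 4, 5, 6, 7, 8, 9, 10, 11}
A = {3, 5, 6, 10}, B = {2, 7, 8, 10}
A ∩ B = {10}
(A ∩ B)' = U \ (A ∩ B) = {1, 2, 3, 4, 5, 6, 7, 8, 9, 11}
Verification via A' ∪ B': A' = {1, 2, 4, 7, 8, 9, 11}, B' = {1, 3, 4, 5, 6, 9, 11}
A' ∪ B' = {1, 2, 3, 4, 5, 6, 7, 8, 9, 11} ✓

{1, 2, 3, 4, 5, 6, 7, 8, 9, 11}


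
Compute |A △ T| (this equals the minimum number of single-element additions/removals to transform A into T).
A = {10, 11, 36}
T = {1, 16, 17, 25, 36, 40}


Set A = {10, 11, 36}
Set T = {1, 16, 17, 25, 36, 40}
Elements to remove from A (in A, not in T): {10, 11} → 2 removals
Elements to add to A (in T, not in A): {1, 16, 17, 25, 40} → 5 additions
Total edits = 2 + 5 = 7

7


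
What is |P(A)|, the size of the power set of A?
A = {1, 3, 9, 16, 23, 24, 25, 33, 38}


Set A = {1, 3, 9, 16, 23, 24, 25, 33, 38}
|A| = 9
The power set P(A) contains all subsets of A.
|P(A)| = 2^|A| = 2^9 = 512

512


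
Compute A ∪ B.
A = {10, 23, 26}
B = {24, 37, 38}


Set A = {10, 23, 26}
Set B = {24, 37, 38}
A ∪ B includes all elements in either set.
Elements from A: {10, 23, 26}
Elements from B not already included: {24, 37, 38}
A ∪ B = {10, 23, 24, 26, 37, 38}

{10, 23, 24, 26, 37, 38}


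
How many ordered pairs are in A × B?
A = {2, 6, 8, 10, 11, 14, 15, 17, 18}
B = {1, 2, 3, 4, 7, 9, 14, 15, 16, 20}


Set A = {2, 6, 8, 10, 11, 14, 15, 17, 18} has 9 elements.
Set B = {1, 2, 3, 4, 7, 9, 14, 15, 16, 20} has 10 elements.
|A × B| = |A| × |B| = 9 × 10 = 90

90


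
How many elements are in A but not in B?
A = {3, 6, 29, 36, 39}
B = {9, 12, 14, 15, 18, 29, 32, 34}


Set A = {3, 6, 29, 36, 39}
Set B = {9, 12, 14, 15, 18, 29, 32, 34}
A \ B = {3, 6, 36, 39}
|A \ B| = 4

4


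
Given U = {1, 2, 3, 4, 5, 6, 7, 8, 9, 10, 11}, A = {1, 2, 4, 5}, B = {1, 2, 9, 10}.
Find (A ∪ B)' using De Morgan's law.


U = {1, 2, 3, 4, 5, 6, 7, 8, 9, 10, 11}
A = {1, 2, 4, 5}, B = {1, 2, 9, 10}
A ∪ B = {1, 2, 4, 5, 9, 10}
(A ∪ B)' = U \ (A ∪ B) = {3, 6, 7, 8, 11}
Verification via A' ∩ B': A' = {3, 6, 7, 8, 9, 10, 11}, B' = {3, 4, 5, 6, 7, 8, 11}
A' ∩ B' = {3, 6, 7, 8, 11} ✓

{3, 6, 7, 8, 11}


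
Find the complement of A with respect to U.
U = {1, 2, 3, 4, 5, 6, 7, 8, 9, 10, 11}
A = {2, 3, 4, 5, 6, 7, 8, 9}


Universal set U = {1, 2, 3, 4, 5, 6, 7, 8, 9, 10, 11}
Set A = {2, 3, 4, 5, 6, 7, 8, 9}
A' = U \ A = elements in U but not in A
Checking each element of U:
1 (not in A, include), 2 (in A, exclude), 3 (in A, exclude), 4 (in A, exclude), 5 (in A, exclude), 6 (in A, exclude), 7 (in A, exclude), 8 (in A, exclude), 9 (in A, exclude), 10 (not in A, include), 11 (not in A, include)
A' = {1, 10, 11}

{1, 10, 11}


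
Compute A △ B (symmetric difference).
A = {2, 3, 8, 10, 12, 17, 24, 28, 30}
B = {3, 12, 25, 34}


Set A = {2, 3, 8, 10, 12, 17, 24, 28, 30}
Set B = {3, 12, 25, 34}
A △ B = (A \ B) ∪ (B \ A)
Elements in A but not B: {2, 8, 10, 17, 24, 28, 30}
Elements in B but not A: {25, 34}
A △ B = {2, 8, 10, 17, 24, 25, 28, 30, 34}

{2, 8, 10, 17, 24, 25, 28, 30, 34}


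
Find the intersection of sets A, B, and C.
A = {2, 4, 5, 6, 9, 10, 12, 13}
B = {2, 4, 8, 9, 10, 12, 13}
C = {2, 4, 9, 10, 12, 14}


Set A = {2, 4, 5, 6, 9, 10, 12, 13}
Set B = {2, 4, 8, 9, 10, 12, 13}
Set C = {2, 4, 9, 10, 12, 14}
First, A ∩ B = {2, 4, 9, 10, 12, 13}
Then, (A ∩ B) ∩ C = {2, 4, 9, 10, 12}

{2, 4, 9, 10, 12}


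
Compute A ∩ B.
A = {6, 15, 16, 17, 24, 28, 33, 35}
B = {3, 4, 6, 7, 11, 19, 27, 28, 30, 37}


Set A = {6, 15, 16, 17, 24, 28, 33, 35}
Set B = {3, 4, 6, 7, 11, 19, 27, 28, 30, 37}
A ∩ B includes only elements in both sets.
Check each element of A against B:
6 ✓, 15 ✗, 16 ✗, 17 ✗, 24 ✗, 28 ✓, 33 ✗, 35 ✗
A ∩ B = {6, 28}

{6, 28}


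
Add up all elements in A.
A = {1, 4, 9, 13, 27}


Set A = {1, 4, 9, 13, 27}
Sum = 1 + 4 + 9 + 13 + 27 = 54

54


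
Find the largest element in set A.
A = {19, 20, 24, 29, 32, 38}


Set A = {19, 20, 24, 29, 32, 38}
Elements in ascending order: 19, 20, 24, 29, 32, 38
The largest element is 38.

38


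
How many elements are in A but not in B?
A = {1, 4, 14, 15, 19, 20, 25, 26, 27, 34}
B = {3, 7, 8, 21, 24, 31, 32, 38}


Set A = {1, 4, 14, 15, 19, 20, 25, 26, 27, 34}
Set B = {3, 7, 8, 21, 24, 31, 32, 38}
A \ B = {1, 4, 14, 15, 19, 20, 25, 26, 27, 34}
|A \ B| = 10

10


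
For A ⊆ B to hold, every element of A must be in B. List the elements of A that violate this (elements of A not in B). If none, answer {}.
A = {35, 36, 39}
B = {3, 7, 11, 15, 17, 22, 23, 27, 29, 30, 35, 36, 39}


Set A = {35, 36, 39}
Set B = {3, 7, 11, 15, 17, 22, 23, 27, 29, 30, 35, 36, 39}
Check each element of A against B:
35 ∈ B, 36 ∈ B, 39 ∈ B
Elements of A not in B: {}

{}


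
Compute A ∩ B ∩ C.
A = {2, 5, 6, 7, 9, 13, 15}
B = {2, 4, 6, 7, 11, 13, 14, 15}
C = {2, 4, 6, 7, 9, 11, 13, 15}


Set A = {2, 5, 6, 7, 9, 13, 15}
Set B = {2, 4, 6, 7, 11, 13, 14, 15}
Set C = {2, 4, 6, 7, 9, 11, 13, 15}
First, A ∩ B = {2, 6, 7, 13, 15}
Then, (A ∩ B) ∩ C = {2, 6, 7, 13, 15}

{2, 6, 7, 13, 15}


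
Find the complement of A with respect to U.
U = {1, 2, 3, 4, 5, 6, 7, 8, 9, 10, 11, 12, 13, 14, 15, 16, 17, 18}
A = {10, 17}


Universal set U = {1, 2, 3, 4, 5, 6, 7, 8, 9, 10, 11, 12, 13, 14, 15, 16, 17, 18}
Set A = {10, 17}
A' = U \ A = elements in U but not in A
Checking each element of U:
1 (not in A, include), 2 (not in A, include), 3 (not in A, include), 4 (not in A, include), 5 (not in A, include), 6 (not in A, include), 7 (not in A, include), 8 (not in A, include), 9 (not in A, include), 10 (in A, exclude), 11 (not in A, include), 12 (not in A, include), 13 (not in A, include), 14 (not in A, include), 15 (not in A, include), 16 (not in A, include), 17 (in A, exclude), 18 (not in A, include)
A' = {1, 2, 3, 4, 5, 6, 7, 8, 9, 11, 12, 13, 14, 15, 16, 18}

{1, 2, 3, 4, 5, 6, 7, 8, 9, 11, 12, 13, 14, 15, 16, 18}


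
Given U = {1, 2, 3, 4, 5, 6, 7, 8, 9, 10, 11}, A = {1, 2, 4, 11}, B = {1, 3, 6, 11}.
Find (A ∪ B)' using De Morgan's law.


U = {1, 2, 3, 4, 5, 6, 7, 8, 9, 10, 11}
A = {1, 2, 4, 11}, B = {1, 3, 6, 11}
A ∪ B = {1, 2, 3, 4, 6, 11}
(A ∪ B)' = U \ (A ∪ B) = {5, 7, 8, 9, 10}
Verification via A' ∩ B': A' = {3, 5, 6, 7, 8, 9, 10}, B' = {2, 4, 5, 7, 8, 9, 10}
A' ∩ B' = {5, 7, 8, 9, 10} ✓

{5, 7, 8, 9, 10}


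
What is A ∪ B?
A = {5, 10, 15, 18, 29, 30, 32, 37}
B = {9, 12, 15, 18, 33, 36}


Set A = {5, 10, 15, 18, 29, 30, 32, 37}
Set B = {9, 12, 15, 18, 33, 36}
A ∪ B includes all elements in either set.
Elements from A: {5, 10, 15, 18, 29, 30, 32, 37}
Elements from B not already included: {9, 12, 33, 36}
A ∪ B = {5, 9, 10, 12, 15, 18, 29, 30, 32, 33, 36, 37}

{5, 9, 10, 12, 15, 18, 29, 30, 32, 33, 36, 37}


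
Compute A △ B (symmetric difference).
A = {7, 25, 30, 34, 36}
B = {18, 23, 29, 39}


Set A = {7, 25, 30, 34, 36}
Set B = {18, 23, 29, 39}
A △ B = (A \ B) ∪ (B \ A)
Elements in A but not B: {7, 25, 30, 34, 36}
Elements in B but not A: {18, 23, 29, 39}
A △ B = {7, 18, 23, 25, 29, 30, 34, 36, 39}

{7, 18, 23, 25, 29, 30, 34, 36, 39}


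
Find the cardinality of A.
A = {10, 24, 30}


Set A = {10, 24, 30}
Listing elements: 10, 24, 30
Counting: 3 elements
|A| = 3

3


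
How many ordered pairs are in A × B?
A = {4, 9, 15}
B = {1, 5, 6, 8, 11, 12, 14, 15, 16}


Set A = {4, 9, 15} has 3 elements.
Set B = {1, 5, 6, 8, 11, 12, 14, 15, 16} has 9 elements.
|A × B| = |A| × |B| = 3 × 9 = 27

27


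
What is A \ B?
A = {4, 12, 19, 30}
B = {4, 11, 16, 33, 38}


Set A = {4, 12, 19, 30}
Set B = {4, 11, 16, 33, 38}
A \ B includes elements in A that are not in B.
Check each element of A:
4 (in B, remove), 12 (not in B, keep), 19 (not in B, keep), 30 (not in B, keep)
A \ B = {12, 19, 30}

{12, 19, 30}


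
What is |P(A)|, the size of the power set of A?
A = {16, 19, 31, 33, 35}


Set A = {16, 19, 31, 33, 35}
|A| = 5
The power set P(A) contains all subsets of A.
|P(A)| = 2^|A| = 2^5 = 32

32


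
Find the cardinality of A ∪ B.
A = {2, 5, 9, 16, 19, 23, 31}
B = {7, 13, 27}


Set A = {2, 5, 9, 16, 19, 23, 31}, |A| = 7
Set B = {7, 13, 27}, |B| = 3
A ∩ B = {}, |A ∩ B| = 0
|A ∪ B| = |A| + |B| - |A ∩ B| = 7 + 3 - 0 = 10

10


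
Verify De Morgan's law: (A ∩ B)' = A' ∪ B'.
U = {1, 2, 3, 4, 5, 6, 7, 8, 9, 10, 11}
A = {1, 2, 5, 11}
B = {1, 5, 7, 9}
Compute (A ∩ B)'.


U = {1, 2, 3, 4, 5, 6, 7, 8, 9, 10, 11}
A = {1, 2, 5, 11}, B = {1, 5, 7, 9}
A ∩ B = {1, 5}
(A ∩ B)' = U \ (A ∩ B) = {2, 3, 4, 6, 7, 8, 9, 10, 11}
Verification via A' ∪ B': A' = {3, 4, 6, 7, 8, 9, 10}, B' = {2, 3, 4, 6, 8, 10, 11}
A' ∪ B' = {2, 3, 4, 6, 7, 8, 9, 10, 11} ✓

{2, 3, 4, 6, 7, 8, 9, 10, 11}


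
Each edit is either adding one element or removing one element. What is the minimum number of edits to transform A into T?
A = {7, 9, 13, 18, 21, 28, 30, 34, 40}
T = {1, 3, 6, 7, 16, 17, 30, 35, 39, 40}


Set A = {7, 9, 13, 18, 21, 28, 30, 34, 40}
Set T = {1, 3, 6, 7, 16, 17, 30, 35, 39, 40}
Elements to remove from A (in A, not in T): {9, 13, 18, 21, 28, 34} → 6 removals
Elements to add to A (in T, not in A): {1, 3, 6, 16, 17, 35, 39} → 7 additions
Total edits = 6 + 7 = 13

13


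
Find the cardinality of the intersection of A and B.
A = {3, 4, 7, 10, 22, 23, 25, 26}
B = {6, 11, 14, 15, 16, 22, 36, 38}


Set A = {3, 4, 7, 10, 22, 23, 25, 26}
Set B = {6, 11, 14, 15, 16, 22, 36, 38}
A ∩ B = {22}
|A ∩ B| = 1

1


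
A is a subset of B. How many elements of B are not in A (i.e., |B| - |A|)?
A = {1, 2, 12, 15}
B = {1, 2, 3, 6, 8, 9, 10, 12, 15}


Set A = {1, 2, 12, 15}, |A| = 4
Set B = {1, 2, 3, 6, 8, 9, 10, 12, 15}, |B| = 9
Since A ⊆ B: B \ A = {3, 6, 8, 9, 10}
|B| - |A| = 9 - 4 = 5

5


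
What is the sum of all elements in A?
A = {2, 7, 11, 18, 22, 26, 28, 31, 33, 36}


Set A = {2, 7, 11, 18, 22, 26, 28, 31, 33, 36}
Sum = 2 + 7 + 11 + 18 + 22 + 26 + 28 + 31 + 33 + 36 = 214

214


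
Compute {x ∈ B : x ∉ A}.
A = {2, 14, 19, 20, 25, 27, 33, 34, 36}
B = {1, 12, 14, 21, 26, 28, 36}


Set A = {2, 14, 19, 20, 25, 27, 33, 34, 36}
Set B = {1, 12, 14, 21, 26, 28, 36}
Check each element of B against A:
1 ∉ A (include), 12 ∉ A (include), 14 ∈ A, 21 ∉ A (include), 26 ∉ A (include), 28 ∉ A (include), 36 ∈ A
Elements of B not in A: {1, 12, 21, 26, 28}

{1, 12, 21, 26, 28}


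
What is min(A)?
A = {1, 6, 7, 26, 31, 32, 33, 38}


Set A = {1, 6, 7, 26, 31, 32, 33, 38}
Elements in ascending order: 1, 6, 7, 26, 31, 32, 33, 38
The smallest element is 1.

1


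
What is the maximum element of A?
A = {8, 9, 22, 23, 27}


Set A = {8, 9, 22, 23, 27}
Elements in ascending order: 8, 9, 22, 23, 27
The largest element is 27.

27


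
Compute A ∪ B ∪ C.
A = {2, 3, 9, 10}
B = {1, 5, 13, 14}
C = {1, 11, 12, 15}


Set A = {2, 3, 9, 10}
Set B = {1, 5, 13, 14}
Set C = {1, 11, 12, 15}
First, A ∪ B = {1, 2, 3, 5, 9, 10, 13, 14}
Then, (A ∪ B) ∪ C = {1, 2, 3, 5, 9, 10, 11, 12, 13, 14, 15}

{1, 2, 3, 5, 9, 10, 11, 12, 13, 14, 15}


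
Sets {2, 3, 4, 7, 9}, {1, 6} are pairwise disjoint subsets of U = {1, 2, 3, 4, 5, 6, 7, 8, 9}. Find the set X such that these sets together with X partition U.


U = {1, 2, 3, 4, 5, 6, 7, 8, 9}
Shown blocks: {2, 3, 4, 7, 9}, {1, 6}
A partition's blocks are pairwise disjoint and cover U, so the missing block = U \ (union of shown blocks).
Union of shown blocks: {1, 2, 3, 4, 6, 7, 9}
Missing block = U \ (union) = {5, 8}

{5, 8}


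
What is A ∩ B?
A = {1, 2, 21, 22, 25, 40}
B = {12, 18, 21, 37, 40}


Set A = {1, 2, 21, 22, 25, 40}
Set B = {12, 18, 21, 37, 40}
A ∩ B includes only elements in both sets.
Check each element of A against B:
1 ✗, 2 ✗, 21 ✓, 22 ✗, 25 ✗, 40 ✓
A ∩ B = {21, 40}

{21, 40}


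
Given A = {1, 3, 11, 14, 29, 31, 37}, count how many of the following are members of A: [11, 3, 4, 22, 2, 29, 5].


Set A = {1, 3, 11, 14, 29, 31, 37}
Candidates: [11, 3, 4, 22, 2, 29, 5]
Check each candidate:
11 ∈ A, 3 ∈ A, 4 ∉ A, 22 ∉ A, 2 ∉ A, 29 ∈ A, 5 ∉ A
Count of candidates in A: 3

3


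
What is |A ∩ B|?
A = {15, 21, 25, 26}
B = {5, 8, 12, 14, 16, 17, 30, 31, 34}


Set A = {15, 21, 25, 26}
Set B = {5, 8, 12, 14, 16, 17, 30, 31, 34}
A ∩ B = {}
|A ∩ B| = 0

0


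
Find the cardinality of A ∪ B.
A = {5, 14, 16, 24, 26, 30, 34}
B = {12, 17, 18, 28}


Set A = {5, 14, 16, 24, 26, 30, 34}, |A| = 7
Set B = {12, 17, 18, 28}, |B| = 4
A ∩ B = {}, |A ∩ B| = 0
|A ∪ B| = |A| + |B| - |A ∩ B| = 7 + 4 - 0 = 11

11


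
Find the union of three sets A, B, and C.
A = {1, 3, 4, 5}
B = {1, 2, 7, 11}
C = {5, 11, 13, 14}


Set A = {1, 3, 4, 5}
Set B = {1, 2, 7, 11}
Set C = {5, 11, 13, 14}
First, A ∪ B = {1, 2, 3, 4, 5, 7, 11}
Then, (A ∪ B) ∪ C = {1, 2, 3, 4, 5, 7, 11, 13, 14}

{1, 2, 3, 4, 5, 7, 11, 13, 14}


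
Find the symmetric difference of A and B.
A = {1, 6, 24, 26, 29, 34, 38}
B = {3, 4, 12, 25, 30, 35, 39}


Set A = {1, 6, 24, 26, 29, 34, 38}
Set B = {3, 4, 12, 25, 30, 35, 39}
A △ B = (A \ B) ∪ (B \ A)
Elements in A but not B: {1, 6, 24, 26, 29, 34, 38}
Elements in B but not A: {3, 4, 12, 25, 30, 35, 39}
A △ B = {1, 3, 4, 6, 12, 24, 25, 26, 29, 30, 34, 35, 38, 39}

{1, 3, 4, 6, 12, 24, 25, 26, 29, 30, 34, 35, 38, 39}


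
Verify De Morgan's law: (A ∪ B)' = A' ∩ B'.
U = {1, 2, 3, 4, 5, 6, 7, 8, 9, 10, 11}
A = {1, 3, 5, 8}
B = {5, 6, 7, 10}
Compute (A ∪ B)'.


U = {1, 2, 3, 4, 5, 6, 7, 8, 9, 10, 11}
A = {1, 3, 5, 8}, B = {5, 6, 7, 10}
A ∪ B = {1, 3, 5, 6, 7, 8, 10}
(A ∪ B)' = U \ (A ∪ B) = {2, 4, 9, 11}
Verification via A' ∩ B': A' = {2, 4, 6, 7, 9, 10, 11}, B' = {1, 2, 3, 4, 8, 9, 11}
A' ∩ B' = {2, 4, 9, 11} ✓

{2, 4, 9, 11}


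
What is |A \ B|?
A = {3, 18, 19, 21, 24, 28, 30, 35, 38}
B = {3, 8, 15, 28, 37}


Set A = {3, 18, 19, 21, 24, 28, 30, 35, 38}
Set B = {3, 8, 15, 28, 37}
A \ B = {18, 19, 21, 24, 30, 35, 38}
|A \ B| = 7

7


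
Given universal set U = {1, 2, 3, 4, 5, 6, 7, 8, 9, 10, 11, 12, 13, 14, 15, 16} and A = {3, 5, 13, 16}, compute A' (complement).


Universal set U = {1, 2, 3, 4, 5, 6, 7, 8, 9, 10, 11, 12, 13, 14, 15, 16}
Set A = {3, 5, 13, 16}
A' = U \ A = elements in U but not in A
Checking each element of U:
1 (not in A, include), 2 (not in A, include), 3 (in A, exclude), 4 (not in A, include), 5 (in A, exclude), 6 (not in A, include), 7 (not in A, include), 8 (not in A, include), 9 (not in A, include), 10 (not in A, include), 11 (not in A, include), 12 (not in A, include), 13 (in A, exclude), 14 (not in A, include), 15 (not in A, include), 16 (in A, exclude)
A' = {1, 2, 4, 6, 7, 8, 9, 10, 11, 12, 14, 15}

{1, 2, 4, 6, 7, 8, 9, 10, 11, 12, 14, 15}


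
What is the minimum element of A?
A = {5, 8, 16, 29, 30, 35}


Set A = {5, 8, 16, 29, 30, 35}
Elements in ascending order: 5, 8, 16, 29, 30, 35
The smallest element is 5.

5


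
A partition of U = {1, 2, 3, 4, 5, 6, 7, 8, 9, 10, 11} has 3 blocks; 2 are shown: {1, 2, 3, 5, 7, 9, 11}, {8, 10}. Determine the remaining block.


U = {1, 2, 3, 4, 5, 6, 7, 8, 9, 10, 11}
Shown blocks: {1, 2, 3, 5, 7, 9, 11}, {8, 10}
A partition's blocks are pairwise disjoint and cover U, so the missing block = U \ (union of shown blocks).
Union of shown blocks: {1, 2, 3, 5, 7, 8, 9, 10, 11}
Missing block = U \ (union) = {4, 6}

{4, 6}


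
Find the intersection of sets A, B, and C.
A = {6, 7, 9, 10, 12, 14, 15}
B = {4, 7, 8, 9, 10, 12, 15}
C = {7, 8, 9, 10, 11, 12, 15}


Set A = {6, 7, 9, 10, 12, 14, 15}
Set B = {4, 7, 8, 9, 10, 12, 15}
Set C = {7, 8, 9, 10, 11, 12, 15}
First, A ∩ B = {7, 9, 10, 12, 15}
Then, (A ∩ B) ∩ C = {7, 9, 10, 12, 15}

{7, 9, 10, 12, 15}


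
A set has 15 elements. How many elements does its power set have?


The set has 15 elements.
The power set contains all possible subsets.
|P(A)| = 2^|A| = 2^15 = 32768

32768


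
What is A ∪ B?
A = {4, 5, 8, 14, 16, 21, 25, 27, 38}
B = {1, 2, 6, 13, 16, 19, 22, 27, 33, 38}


Set A = {4, 5, 8, 14, 16, 21, 25, 27, 38}
Set B = {1, 2, 6, 13, 16, 19, 22, 27, 33, 38}
A ∪ B includes all elements in either set.
Elements from A: {4, 5, 8, 14, 16, 21, 25, 27, 38}
Elements from B not already included: {1, 2, 6, 13, 19, 22, 33}
A ∪ B = {1, 2, 4, 5, 6, 8, 13, 14, 16, 19, 21, 22, 25, 27, 33, 38}

{1, 2, 4, 5, 6, 8, 13, 14, 16, 19, 21, 22, 25, 27, 33, 38}


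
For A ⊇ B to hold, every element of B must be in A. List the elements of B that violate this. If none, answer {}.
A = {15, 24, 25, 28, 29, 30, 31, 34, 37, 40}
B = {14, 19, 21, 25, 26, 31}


Set A = {15, 24, 25, 28, 29, 30, 31, 34, 37, 40}
Set B = {14, 19, 21, 25, 26, 31}
Check each element of B against A:
14 ∉ A (include), 19 ∉ A (include), 21 ∉ A (include), 25 ∈ A, 26 ∉ A (include), 31 ∈ A
Elements of B not in A: {14, 19, 21, 26}

{14, 19, 21, 26}


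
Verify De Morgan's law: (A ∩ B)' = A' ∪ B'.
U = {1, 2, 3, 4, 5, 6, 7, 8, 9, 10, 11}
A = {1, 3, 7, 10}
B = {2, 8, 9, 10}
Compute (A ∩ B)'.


U = {1, 2, 3, 4, 5, 6, 7, 8, 9, 10, 11}
A = {1, 3, 7, 10}, B = {2, 8, 9, 10}
A ∩ B = {10}
(A ∩ B)' = U \ (A ∩ B) = {1, 2, 3, 4, 5, 6, 7, 8, 9, 11}
Verification via A' ∪ B': A' = {2, 4, 5, 6, 8, 9, 11}, B' = {1, 3, 4, 5, 6, 7, 11}
A' ∪ B' = {1, 2, 3, 4, 5, 6, 7, 8, 9, 11} ✓

{1, 2, 3, 4, 5, 6, 7, 8, 9, 11}


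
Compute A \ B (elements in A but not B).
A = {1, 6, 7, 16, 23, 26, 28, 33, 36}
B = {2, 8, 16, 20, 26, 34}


Set A = {1, 6, 7, 16, 23, 26, 28, 33, 36}
Set B = {2, 8, 16, 20, 26, 34}
A \ B includes elements in A that are not in B.
Check each element of A:
1 (not in B, keep), 6 (not in B, keep), 7 (not in B, keep), 16 (in B, remove), 23 (not in B, keep), 26 (in B, remove), 28 (not in B, keep), 33 (not in B, keep), 36 (not in B, keep)
A \ B = {1, 6, 7, 23, 28, 33, 36}

{1, 6, 7, 23, 28, 33, 36}


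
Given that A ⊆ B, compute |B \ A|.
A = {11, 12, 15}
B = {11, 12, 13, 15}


Set A = {11, 12, 15}, |A| = 3
Set B = {11, 12, 13, 15}, |B| = 4
Since A ⊆ B: B \ A = {13}
|B| - |A| = 4 - 3 = 1

1


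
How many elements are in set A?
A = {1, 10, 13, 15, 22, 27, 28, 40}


Set A = {1, 10, 13, 15, 22, 27, 28, 40}
Listing elements: 1, 10, 13, 15, 22, 27, 28, 40
Counting: 8 elements
|A| = 8

8


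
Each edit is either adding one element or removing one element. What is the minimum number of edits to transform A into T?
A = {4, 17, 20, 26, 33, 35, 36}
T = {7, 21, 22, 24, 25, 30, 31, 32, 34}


Set A = {4, 17, 20, 26, 33, 35, 36}
Set T = {7, 21, 22, 24, 25, 30, 31, 32, 34}
Elements to remove from A (in A, not in T): {4, 17, 20, 26, 33, 35, 36} → 7 removals
Elements to add to A (in T, not in A): {7, 21, 22, 24, 25, 30, 31, 32, 34} → 9 additions
Total edits = 7 + 9 = 16

16


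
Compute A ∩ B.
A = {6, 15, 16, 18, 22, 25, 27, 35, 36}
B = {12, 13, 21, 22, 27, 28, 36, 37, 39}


Set A = {6, 15, 16, 18, 22, 25, 27, 35, 36}
Set B = {12, 13, 21, 22, 27, 28, 36, 37, 39}
A ∩ B includes only elements in both sets.
Check each element of A against B:
6 ✗, 15 ✗, 16 ✗, 18 ✗, 22 ✓, 25 ✗, 27 ✓, 35 ✗, 36 ✓
A ∩ B = {22, 27, 36}

{22, 27, 36}


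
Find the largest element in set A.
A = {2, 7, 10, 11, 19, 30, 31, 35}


Set A = {2, 7, 10, 11, 19, 30, 31, 35}
Elements in ascending order: 2, 7, 10, 11, 19, 30, 31, 35
The largest element is 35.

35


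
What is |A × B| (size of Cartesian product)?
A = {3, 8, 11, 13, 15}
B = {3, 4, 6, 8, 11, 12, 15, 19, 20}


Set A = {3, 8, 11, 13, 15} has 5 elements.
Set B = {3, 4, 6, 8, 11, 12, 15, 19, 20} has 9 elements.
|A × B| = |A| × |B| = 5 × 9 = 45

45


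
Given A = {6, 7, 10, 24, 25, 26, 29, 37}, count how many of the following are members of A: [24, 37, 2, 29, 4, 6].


Set A = {6, 7, 10, 24, 25, 26, 29, 37}
Candidates: [24, 37, 2, 29, 4, 6]
Check each candidate:
24 ∈ A, 37 ∈ A, 2 ∉ A, 29 ∈ A, 4 ∉ A, 6 ∈ A
Count of candidates in A: 4

4


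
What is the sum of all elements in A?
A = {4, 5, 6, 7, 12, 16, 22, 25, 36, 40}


Set A = {4, 5, 6, 7, 12, 16, 22, 25, 36, 40}
Sum = 4 + 5 + 6 + 7 + 12 + 16 + 22 + 25 + 36 + 40 = 173

173


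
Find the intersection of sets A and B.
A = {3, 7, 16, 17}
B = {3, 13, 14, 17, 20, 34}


Set A = {3, 7, 16, 17}
Set B = {3, 13, 14, 17, 20, 34}
A ∩ B includes only elements in both sets.
Check each element of A against B:
3 ✓, 7 ✗, 16 ✗, 17 ✓
A ∩ B = {3, 17}

{3, 17}


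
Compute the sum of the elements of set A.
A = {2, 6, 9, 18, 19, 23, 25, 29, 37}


Set A = {2, 6, 9, 18, 19, 23, 25, 29, 37}
Sum = 2 + 6 + 9 + 18 + 19 + 23 + 25 + 29 + 37 = 168

168


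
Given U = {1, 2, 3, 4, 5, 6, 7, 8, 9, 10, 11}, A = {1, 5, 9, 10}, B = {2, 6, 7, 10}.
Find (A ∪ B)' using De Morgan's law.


U = {1, 2, 3, 4, 5, 6, 7, 8, 9, 10, 11}
A = {1, 5, 9, 10}, B = {2, 6, 7, 10}
A ∪ B = {1, 2, 5, 6, 7, 9, 10}
(A ∪ B)' = U \ (A ∪ B) = {3, 4, 8, 11}
Verification via A' ∩ B': A' = {2, 3, 4, 6, 7, 8, 11}, B' = {1, 3, 4, 5, 8, 9, 11}
A' ∩ B' = {3, 4, 8, 11} ✓

{3, 4, 8, 11}


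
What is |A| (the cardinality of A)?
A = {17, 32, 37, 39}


Set A = {17, 32, 37, 39}
Listing elements: 17, 32, 37, 39
Counting: 4 elements
|A| = 4

4


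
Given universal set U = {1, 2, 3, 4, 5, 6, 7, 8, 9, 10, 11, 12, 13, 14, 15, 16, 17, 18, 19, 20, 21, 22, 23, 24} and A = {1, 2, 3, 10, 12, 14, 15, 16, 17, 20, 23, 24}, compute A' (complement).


Universal set U = {1, 2, 3, 4, 5, 6, 7, 8, 9, 10, 11, 12, 13, 14, 15, 16, 17, 18, 19, 20, 21, 22, 23, 24}
Set A = {1, 2, 3, 10, 12, 14, 15, 16, 17, 20, 23, 24}
A' = U \ A = elements in U but not in A
Checking each element of U:
1 (in A, exclude), 2 (in A, exclude), 3 (in A, exclude), 4 (not in A, include), 5 (not in A, include), 6 (not in A, include), 7 (not in A, include), 8 (not in A, include), 9 (not in A, include), 10 (in A, exclude), 11 (not in A, include), 12 (in A, exclude), 13 (not in A, include), 14 (in A, exclude), 15 (in A, exclude), 16 (in A, exclude), 17 (in A, exclude), 18 (not in A, include), 19 (not in A, include), 20 (in A, exclude), 21 (not in A, include), 22 (not in A, include), 23 (in A, exclude), 24 (in A, exclude)
A' = {4, 5, 6, 7, 8, 9, 11, 13, 18, 19, 21, 22}

{4, 5, 6, 7, 8, 9, 11, 13, 18, 19, 21, 22}


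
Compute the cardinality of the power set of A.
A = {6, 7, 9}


Set A = {6, 7, 9}
|A| = 3
The power set P(A) contains all subsets of A.
|P(A)| = 2^|A| = 2^3 = 8

8


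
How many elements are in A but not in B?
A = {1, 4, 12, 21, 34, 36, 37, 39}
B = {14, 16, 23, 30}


Set A = {1, 4, 12, 21, 34, 36, 37, 39}
Set B = {14, 16, 23, 30}
A \ B = {1, 4, 12, 21, 34, 36, 37, 39}
|A \ B| = 8

8


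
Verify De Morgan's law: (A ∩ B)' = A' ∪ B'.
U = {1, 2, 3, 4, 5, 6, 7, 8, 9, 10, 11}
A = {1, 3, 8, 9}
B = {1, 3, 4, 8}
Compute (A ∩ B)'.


U = {1, 2, 3, 4, 5, 6, 7, 8, 9, 10, 11}
A = {1, 3, 8, 9}, B = {1, 3, 4, 8}
A ∩ B = {1, 3, 8}
(A ∩ B)' = U \ (A ∩ B) = {2, 4, 5, 6, 7, 9, 10, 11}
Verification via A' ∪ B': A' = {2, 4, 5, 6, 7, 10, 11}, B' = {2, 5, 6, 7, 9, 10, 11}
A' ∪ B' = {2, 4, 5, 6, 7, 9, 10, 11} ✓

{2, 4, 5, 6, 7, 9, 10, 11}


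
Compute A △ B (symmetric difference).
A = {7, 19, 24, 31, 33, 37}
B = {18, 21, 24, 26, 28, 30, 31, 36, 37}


Set A = {7, 19, 24, 31, 33, 37}
Set B = {18, 21, 24, 26, 28, 30, 31, 36, 37}
A △ B = (A \ B) ∪ (B \ A)
Elements in A but not B: {7, 19, 33}
Elements in B but not A: {18, 21, 26, 28, 30, 36}
A △ B = {7, 18, 19, 21, 26, 28, 30, 33, 36}

{7, 18, 19, 21, 26, 28, 30, 33, 36}


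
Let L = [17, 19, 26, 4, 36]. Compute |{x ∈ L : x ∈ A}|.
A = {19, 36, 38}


Set A = {19, 36, 38}
Candidates: [17, 19, 26, 4, 36]
Check each candidate:
17 ∉ A, 19 ∈ A, 26 ∉ A, 4 ∉ A, 36 ∈ A
Count of candidates in A: 2

2


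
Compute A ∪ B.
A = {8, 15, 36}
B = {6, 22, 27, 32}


Set A = {8, 15, 36}
Set B = {6, 22, 27, 32}
A ∪ B includes all elements in either set.
Elements from A: {8, 15, 36}
Elements from B not already included: {6, 22, 27, 32}
A ∪ B = {6, 8, 15, 22, 27, 32, 36}

{6, 8, 15, 22, 27, 32, 36}


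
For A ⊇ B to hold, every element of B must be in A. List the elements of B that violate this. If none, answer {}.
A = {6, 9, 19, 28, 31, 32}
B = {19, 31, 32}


Set A = {6, 9, 19, 28, 31, 32}
Set B = {19, 31, 32}
Check each element of B against A:
19 ∈ A, 31 ∈ A, 32 ∈ A
Elements of B not in A: {}

{}


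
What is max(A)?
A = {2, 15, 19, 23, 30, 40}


Set A = {2, 15, 19, 23, 30, 40}
Elements in ascending order: 2, 15, 19, 23, 30, 40
The largest element is 40.

40


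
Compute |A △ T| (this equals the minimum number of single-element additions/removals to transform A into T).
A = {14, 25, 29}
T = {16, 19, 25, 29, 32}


Set A = {14, 25, 29}
Set T = {16, 19, 25, 29, 32}
Elements to remove from A (in A, not in T): {14} → 1 removals
Elements to add to A (in T, not in A): {16, 19, 32} → 3 additions
Total edits = 1 + 3 = 4

4


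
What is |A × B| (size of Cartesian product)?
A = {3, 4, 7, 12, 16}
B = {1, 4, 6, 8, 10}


Set A = {3, 4, 7, 12, 16} has 5 elements.
Set B = {1, 4, 6, 8, 10} has 5 elements.
|A × B| = |A| × |B| = 5 × 5 = 25

25


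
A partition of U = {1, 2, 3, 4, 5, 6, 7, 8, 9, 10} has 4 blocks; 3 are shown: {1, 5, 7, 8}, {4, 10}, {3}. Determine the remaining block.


U = {1, 2, 3, 4, 5, 6, 7, 8, 9, 10}
Shown blocks: {1, 5, 7, 8}, {4, 10}, {3}
A partition's blocks are pairwise disjoint and cover U, so the missing block = U \ (union of shown blocks).
Union of shown blocks: {1, 3, 4, 5, 7, 8, 10}
Missing block = U \ (union) = {2, 6, 9}

{2, 6, 9}


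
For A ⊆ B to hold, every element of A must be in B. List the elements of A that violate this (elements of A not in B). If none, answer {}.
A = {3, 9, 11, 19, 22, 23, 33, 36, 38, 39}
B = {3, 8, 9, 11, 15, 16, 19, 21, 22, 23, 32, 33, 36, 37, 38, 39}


Set A = {3, 9, 11, 19, 22, 23, 33, 36, 38, 39}
Set B = {3, 8, 9, 11, 15, 16, 19, 21, 22, 23, 32, 33, 36, 37, 38, 39}
Check each element of A against B:
3 ∈ B, 9 ∈ B, 11 ∈ B, 19 ∈ B, 22 ∈ B, 23 ∈ B, 33 ∈ B, 36 ∈ B, 38 ∈ B, 39 ∈ B
Elements of A not in B: {}

{}


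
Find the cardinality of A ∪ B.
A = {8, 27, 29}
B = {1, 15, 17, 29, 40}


Set A = {8, 27, 29}, |A| = 3
Set B = {1, 15, 17, 29, 40}, |B| = 5
A ∩ B = {29}, |A ∩ B| = 1
|A ∪ B| = |A| + |B| - |A ∩ B| = 3 + 5 - 1 = 7

7


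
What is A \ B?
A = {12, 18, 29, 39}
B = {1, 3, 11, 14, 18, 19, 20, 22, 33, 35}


Set A = {12, 18, 29, 39}
Set B = {1, 3, 11, 14, 18, 19, 20, 22, 33, 35}
A \ B includes elements in A that are not in B.
Check each element of A:
12 (not in B, keep), 18 (in B, remove), 29 (not in B, keep), 39 (not in B, keep)
A \ B = {12, 29, 39}

{12, 29, 39}


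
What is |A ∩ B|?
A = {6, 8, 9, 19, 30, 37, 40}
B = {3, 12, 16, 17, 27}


Set A = {6, 8, 9, 19, 30, 37, 40}
Set B = {3, 12, 16, 17, 27}
A ∩ B = {}
|A ∩ B| = 0

0


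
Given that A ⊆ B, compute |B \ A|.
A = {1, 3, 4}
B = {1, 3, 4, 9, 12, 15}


Set A = {1, 3, 4}, |A| = 3
Set B = {1, 3, 4, 9, 12, 15}, |B| = 6
Since A ⊆ B: B \ A = {9, 12, 15}
|B| - |A| = 6 - 3 = 3

3


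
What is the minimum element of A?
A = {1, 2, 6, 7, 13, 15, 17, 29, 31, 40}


Set A = {1, 2, 6, 7, 13, 15, 17, 29, 31, 40}
Elements in ascending order: 1, 2, 6, 7, 13, 15, 17, 29, 31, 40
The smallest element is 1.

1


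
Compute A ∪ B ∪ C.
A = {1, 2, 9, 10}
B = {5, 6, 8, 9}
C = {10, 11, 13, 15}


Set A = {1, 2, 9, 10}
Set B = {5, 6, 8, 9}
Set C = {10, 11, 13, 15}
First, A ∪ B = {1, 2, 5, 6, 8, 9, 10}
Then, (A ∪ B) ∪ C = {1, 2, 5, 6, 8, 9, 10, 11, 13, 15}

{1, 2, 5, 6, 8, 9, 10, 11, 13, 15}


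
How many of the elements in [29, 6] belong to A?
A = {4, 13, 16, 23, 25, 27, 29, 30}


Set A = {4, 13, 16, 23, 25, 27, 29, 30}
Candidates: [29, 6]
Check each candidate:
29 ∈ A, 6 ∉ A
Count of candidates in A: 1

1


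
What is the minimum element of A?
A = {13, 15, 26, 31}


Set A = {13, 15, 26, 31}
Elements in ascending order: 13, 15, 26, 31
The smallest element is 13.

13


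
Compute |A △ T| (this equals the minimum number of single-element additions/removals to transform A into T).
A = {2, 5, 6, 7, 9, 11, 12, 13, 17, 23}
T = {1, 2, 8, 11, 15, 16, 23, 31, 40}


Set A = {2, 5, 6, 7, 9, 11, 12, 13, 17, 23}
Set T = {1, 2, 8, 11, 15, 16, 23, 31, 40}
Elements to remove from A (in A, not in T): {5, 6, 7, 9, 12, 13, 17} → 7 removals
Elements to add to A (in T, not in A): {1, 8, 15, 16, 31, 40} → 6 additions
Total edits = 7 + 6 = 13

13


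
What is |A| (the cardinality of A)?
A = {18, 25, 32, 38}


Set A = {18, 25, 32, 38}
Listing elements: 18, 25, 32, 38
Counting: 4 elements
|A| = 4

4


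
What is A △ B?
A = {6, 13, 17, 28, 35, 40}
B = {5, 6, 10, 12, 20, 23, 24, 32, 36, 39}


Set A = {6, 13, 17, 28, 35, 40}
Set B = {5, 6, 10, 12, 20, 23, 24, 32, 36, 39}
A △ B = (A \ B) ∪ (B \ A)
Elements in A but not B: {13, 17, 28, 35, 40}
Elements in B but not A: {5, 10, 12, 20, 23, 24, 32, 36, 39}
A △ B = {5, 10, 12, 13, 17, 20, 23, 24, 28, 32, 35, 36, 39, 40}

{5, 10, 12, 13, 17, 20, 23, 24, 28, 32, 35, 36, 39, 40}


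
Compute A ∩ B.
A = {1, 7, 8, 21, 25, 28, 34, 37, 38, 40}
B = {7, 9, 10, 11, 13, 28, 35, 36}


Set A = {1, 7, 8, 21, 25, 28, 34, 37, 38, 40}
Set B = {7, 9, 10, 11, 13, 28, 35, 36}
A ∩ B includes only elements in both sets.
Check each element of A against B:
1 ✗, 7 ✓, 8 ✗, 21 ✗, 25 ✗, 28 ✓, 34 ✗, 37 ✗, 38 ✗, 40 ✗
A ∩ B = {7, 28}

{7, 28}


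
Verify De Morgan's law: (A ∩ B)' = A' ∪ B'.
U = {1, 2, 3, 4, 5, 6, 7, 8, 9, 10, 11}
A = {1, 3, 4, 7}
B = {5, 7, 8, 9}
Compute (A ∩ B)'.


U = {1, 2, 3, 4, 5, 6, 7, 8, 9, 10, 11}
A = {1, 3, 4, 7}, B = {5, 7, 8, 9}
A ∩ B = {7}
(A ∩ B)' = U \ (A ∩ B) = {1, 2, 3, 4, 5, 6, 8, 9, 10, 11}
Verification via A' ∪ B': A' = {2, 5, 6, 8, 9, 10, 11}, B' = {1, 2, 3, 4, 6, 10, 11}
A' ∪ B' = {1, 2, 3, 4, 5, 6, 8, 9, 10, 11} ✓

{1, 2, 3, 4, 5, 6, 8, 9, 10, 11}


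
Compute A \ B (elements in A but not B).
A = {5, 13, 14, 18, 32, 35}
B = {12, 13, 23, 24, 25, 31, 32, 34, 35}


Set A = {5, 13, 14, 18, 32, 35}
Set B = {12, 13, 23, 24, 25, 31, 32, 34, 35}
A \ B includes elements in A that are not in B.
Check each element of A:
5 (not in B, keep), 13 (in B, remove), 14 (not in B, keep), 18 (not in B, keep), 32 (in B, remove), 35 (in B, remove)
A \ B = {5, 14, 18}

{5, 14, 18}


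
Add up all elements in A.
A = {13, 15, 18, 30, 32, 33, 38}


Set A = {13, 15, 18, 30, 32, 33, 38}
Sum = 13 + 15 + 18 + 30 + 32 + 33 + 38 = 179

179


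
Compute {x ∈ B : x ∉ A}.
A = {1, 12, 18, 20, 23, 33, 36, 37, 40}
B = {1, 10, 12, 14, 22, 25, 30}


Set A = {1, 12, 18, 20, 23, 33, 36, 37, 40}
Set B = {1, 10, 12, 14, 22, 25, 30}
Check each element of B against A:
1 ∈ A, 10 ∉ A (include), 12 ∈ A, 14 ∉ A (include), 22 ∉ A (include), 25 ∉ A (include), 30 ∉ A (include)
Elements of B not in A: {10, 14, 22, 25, 30}

{10, 14, 22, 25, 30}


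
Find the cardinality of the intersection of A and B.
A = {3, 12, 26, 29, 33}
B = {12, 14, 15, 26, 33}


Set A = {3, 12, 26, 29, 33}
Set B = {12, 14, 15, 26, 33}
A ∩ B = {12, 26, 33}
|A ∩ B| = 3

3


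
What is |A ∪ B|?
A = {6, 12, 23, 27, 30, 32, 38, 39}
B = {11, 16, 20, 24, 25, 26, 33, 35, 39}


Set A = {6, 12, 23, 27, 30, 32, 38, 39}, |A| = 8
Set B = {11, 16, 20, 24, 25, 26, 33, 35, 39}, |B| = 9
A ∩ B = {39}, |A ∩ B| = 1
|A ∪ B| = |A| + |B| - |A ∩ B| = 8 + 9 - 1 = 16

16


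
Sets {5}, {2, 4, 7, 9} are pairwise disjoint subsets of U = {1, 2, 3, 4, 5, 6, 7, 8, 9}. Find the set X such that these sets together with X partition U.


U = {1, 2, 3, 4, 5, 6, 7, 8, 9}
Shown blocks: {5}, {2, 4, 7, 9}
A partition's blocks are pairwise disjoint and cover U, so the missing block = U \ (union of shown blocks).
Union of shown blocks: {2, 4, 5, 7, 9}
Missing block = U \ (union) = {1, 3, 6, 8}

{1, 3, 6, 8}


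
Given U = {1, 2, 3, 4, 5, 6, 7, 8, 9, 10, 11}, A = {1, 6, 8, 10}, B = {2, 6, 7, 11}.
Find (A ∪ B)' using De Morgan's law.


U = {1, 2, 3, 4, 5, 6, 7, 8, 9, 10, 11}
A = {1, 6, 8, 10}, B = {2, 6, 7, 11}
A ∪ B = {1, 2, 6, 7, 8, 10, 11}
(A ∪ B)' = U \ (A ∪ B) = {3, 4, 5, 9}
Verification via A' ∩ B': A' = {2, 3, 4, 5, 7, 9, 11}, B' = {1, 3, 4, 5, 8, 9, 10}
A' ∩ B' = {3, 4, 5, 9} ✓

{3, 4, 5, 9}


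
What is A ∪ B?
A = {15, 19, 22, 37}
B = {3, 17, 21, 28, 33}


Set A = {15, 19, 22, 37}
Set B = {3, 17, 21, 28, 33}
A ∪ B includes all elements in either set.
Elements from A: {15, 19, 22, 37}
Elements from B not already included: {3, 17, 21, 28, 33}
A ∪ B = {3, 15, 17, 19, 21, 22, 28, 33, 37}

{3, 15, 17, 19, 21, 22, 28, 33, 37}


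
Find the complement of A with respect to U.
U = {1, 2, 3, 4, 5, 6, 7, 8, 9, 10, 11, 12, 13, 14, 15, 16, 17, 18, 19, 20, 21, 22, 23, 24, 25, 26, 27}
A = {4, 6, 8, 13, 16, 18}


Universal set U = {1, 2, 3, 4, 5, 6, 7, 8, 9, 10, 11, 12, 13, 14, 15, 16, 17, 18, 19, 20, 21, 22, 23, 24, 25, 26, 27}
Set A = {4, 6, 8, 13, 16, 18}
A' = U \ A = elements in U but not in A
Checking each element of U:
1 (not in A, include), 2 (not in A, include), 3 (not in A, include), 4 (in A, exclude), 5 (not in A, include), 6 (in A, exclude), 7 (not in A, include), 8 (in A, exclude), 9 (not in A, include), 10 (not in A, include), 11 (not in A, include), 12 (not in A, include), 13 (in A, exclude), 14 (not in A, include), 15 (not in A, include), 16 (in A, exclude), 17 (not in A, include), 18 (in A, exclude), 19 (not in A, include), 20 (not in A, include), 21 (not in A, include), 22 (not in A, include), 23 (not in A, include), 24 (not in A, include), 25 (not in A, include), 26 (not in A, include), 27 (not in A, include)
A' = {1, 2, 3, 5, 7, 9, 10, 11, 12, 14, 15, 17, 19, 20, 21, 22, 23, 24, 25, 26, 27}

{1, 2, 3, 5, 7, 9, 10, 11, 12, 14, 15, 17, 19, 20, 21, 22, 23, 24, 25, 26, 27}


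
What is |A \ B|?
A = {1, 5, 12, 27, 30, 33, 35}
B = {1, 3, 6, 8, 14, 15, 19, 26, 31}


Set A = {1, 5, 12, 27, 30, 33, 35}
Set B = {1, 3, 6, 8, 14, 15, 19, 26, 31}
A \ B = {5, 12, 27, 30, 33, 35}
|A \ B| = 6

6


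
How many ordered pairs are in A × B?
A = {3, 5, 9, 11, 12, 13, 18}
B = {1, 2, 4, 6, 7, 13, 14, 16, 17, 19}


Set A = {3, 5, 9, 11, 12, 13, 18} has 7 elements.
Set B = {1, 2, 4, 6, 7, 13, 14, 16, 17, 19} has 10 elements.
|A × B| = |A| × |B| = 7 × 10 = 70

70


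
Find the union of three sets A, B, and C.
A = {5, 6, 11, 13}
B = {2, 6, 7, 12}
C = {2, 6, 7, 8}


Set A = {5, 6, 11, 13}
Set B = {2, 6, 7, 12}
Set C = {2, 6, 7, 8}
First, A ∪ B = {2, 5, 6, 7, 11, 12, 13}
Then, (A ∪ B) ∪ C = {2, 5, 6, 7, 8, 11, 12, 13}

{2, 5, 6, 7, 8, 11, 12, 13}


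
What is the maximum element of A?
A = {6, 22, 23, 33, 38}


Set A = {6, 22, 23, 33, 38}
Elements in ascending order: 6, 22, 23, 33, 38
The largest element is 38.

38


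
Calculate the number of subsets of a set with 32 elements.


The set has 32 elements.
The power set contains all possible subsets.
|P(A)| = 2^|A| = 2^32 = 4294967296

4294967296


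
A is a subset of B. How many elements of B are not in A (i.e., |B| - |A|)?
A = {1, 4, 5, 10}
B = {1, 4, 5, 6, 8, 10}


Set A = {1, 4, 5, 10}, |A| = 4
Set B = {1, 4, 5, 6, 8, 10}, |B| = 6
Since A ⊆ B: B \ A = {6, 8}
|B| - |A| = 6 - 4 = 2

2


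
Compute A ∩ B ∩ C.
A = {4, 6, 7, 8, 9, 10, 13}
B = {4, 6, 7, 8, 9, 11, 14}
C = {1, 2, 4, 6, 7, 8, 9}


Set A = {4, 6, 7, 8, 9, 10, 13}
Set B = {4, 6, 7, 8, 9, 11, 14}
Set C = {1, 2, 4, 6, 7, 8, 9}
First, A ∩ B = {4, 6, 7, 8, 9}
Then, (A ∩ B) ∩ C = {4, 6, 7, 8, 9}

{4, 6, 7, 8, 9}


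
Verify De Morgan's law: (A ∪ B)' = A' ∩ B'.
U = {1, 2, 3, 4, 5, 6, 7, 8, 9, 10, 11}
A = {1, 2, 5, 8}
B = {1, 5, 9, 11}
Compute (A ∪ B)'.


U = {1, 2, 3, 4, 5, 6, 7, 8, 9, 10, 11}
A = {1, 2, 5, 8}, B = {1, 5, 9, 11}
A ∪ B = {1, 2, 5, 8, 9, 11}
(A ∪ B)' = U \ (A ∪ B) = {3, 4, 6, 7, 10}
Verification via A' ∩ B': A' = {3, 4, 6, 7, 9, 10, 11}, B' = {2, 3, 4, 6, 7, 8, 10}
A' ∩ B' = {3, 4, 6, 7, 10} ✓

{3, 4, 6, 7, 10}


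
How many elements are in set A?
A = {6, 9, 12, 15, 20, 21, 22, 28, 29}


Set A = {6, 9, 12, 15, 20, 21, 22, 28, 29}
Listing elements: 6, 9, 12, 15, 20, 21, 22, 28, 29
Counting: 9 elements
|A| = 9

9


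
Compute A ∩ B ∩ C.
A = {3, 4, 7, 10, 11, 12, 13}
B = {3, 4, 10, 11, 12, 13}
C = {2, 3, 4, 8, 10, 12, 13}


Set A = {3, 4, 7, 10, 11, 12, 13}
Set B = {3, 4, 10, 11, 12, 13}
Set C = {2, 3, 4, 8, 10, 12, 13}
First, A ∩ B = {3, 4, 10, 11, 12, 13}
Then, (A ∩ B) ∩ C = {3, 4, 10, 12, 13}

{3, 4, 10, 12, 13}


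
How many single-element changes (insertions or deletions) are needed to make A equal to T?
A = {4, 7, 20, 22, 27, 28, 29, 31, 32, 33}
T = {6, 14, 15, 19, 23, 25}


Set A = {4, 7, 20, 22, 27, 28, 29, 31, 32, 33}
Set T = {6, 14, 15, 19, 23, 25}
Elements to remove from A (in A, not in T): {4, 7, 20, 22, 27, 28, 29, 31, 32, 33} → 10 removals
Elements to add to A (in T, not in A): {6, 14, 15, 19, 23, 25} → 6 additions
Total edits = 10 + 6 = 16

16


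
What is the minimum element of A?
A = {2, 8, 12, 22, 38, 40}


Set A = {2, 8, 12, 22, 38, 40}
Elements in ascending order: 2, 8, 12, 22, 38, 40
The smallest element is 2.

2


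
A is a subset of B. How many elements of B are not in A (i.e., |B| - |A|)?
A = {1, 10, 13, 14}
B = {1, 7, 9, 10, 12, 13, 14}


Set A = {1, 10, 13, 14}, |A| = 4
Set B = {1, 7, 9, 10, 12, 13, 14}, |B| = 7
Since A ⊆ B: B \ A = {7, 9, 12}
|B| - |A| = 7 - 4 = 3

3


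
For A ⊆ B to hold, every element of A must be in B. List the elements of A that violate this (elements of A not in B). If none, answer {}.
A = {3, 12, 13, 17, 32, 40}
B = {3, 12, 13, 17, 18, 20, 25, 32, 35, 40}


Set A = {3, 12, 13, 17, 32, 40}
Set B = {3, 12, 13, 17, 18, 20, 25, 32, 35, 40}
Check each element of A against B:
3 ∈ B, 12 ∈ B, 13 ∈ B, 17 ∈ B, 32 ∈ B, 40 ∈ B
Elements of A not in B: {}

{}


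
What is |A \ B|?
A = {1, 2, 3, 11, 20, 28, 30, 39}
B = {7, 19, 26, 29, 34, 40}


Set A = {1, 2, 3, 11, 20, 28, 30, 39}
Set B = {7, 19, 26, 29, 34, 40}
A \ B = {1, 2, 3, 11, 20, 28, 30, 39}
|A \ B| = 8

8


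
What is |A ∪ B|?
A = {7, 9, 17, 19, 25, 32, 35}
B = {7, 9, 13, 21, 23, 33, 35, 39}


Set A = {7, 9, 17, 19, 25, 32, 35}, |A| = 7
Set B = {7, 9, 13, 21, 23, 33, 35, 39}, |B| = 8
A ∩ B = {7, 9, 35}, |A ∩ B| = 3
|A ∪ B| = |A| + |B| - |A ∩ B| = 7 + 8 - 3 = 12

12


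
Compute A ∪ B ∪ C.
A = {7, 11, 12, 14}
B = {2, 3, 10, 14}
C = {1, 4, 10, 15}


Set A = {7, 11, 12, 14}
Set B = {2, 3, 10, 14}
Set C = {1, 4, 10, 15}
First, A ∪ B = {2, 3, 7, 10, 11, 12, 14}
Then, (A ∪ B) ∪ C = {1, 2, 3, 4, 7, 10, 11, 12, 14, 15}

{1, 2, 3, 4, 7, 10, 11, 12, 14, 15}


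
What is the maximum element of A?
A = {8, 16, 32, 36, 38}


Set A = {8, 16, 32, 36, 38}
Elements in ascending order: 8, 16, 32, 36, 38
The largest element is 38.

38


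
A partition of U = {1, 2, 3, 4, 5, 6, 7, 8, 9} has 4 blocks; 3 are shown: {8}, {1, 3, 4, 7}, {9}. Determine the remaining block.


U = {1, 2, 3, 4, 5, 6, 7, 8, 9}
Shown blocks: {8}, {1, 3, 4, 7}, {9}
A partition's blocks are pairwise disjoint and cover U, so the missing block = U \ (union of shown blocks).
Union of shown blocks: {1, 3, 4, 7, 8, 9}
Missing block = U \ (union) = {2, 5, 6}

{2, 5, 6}
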